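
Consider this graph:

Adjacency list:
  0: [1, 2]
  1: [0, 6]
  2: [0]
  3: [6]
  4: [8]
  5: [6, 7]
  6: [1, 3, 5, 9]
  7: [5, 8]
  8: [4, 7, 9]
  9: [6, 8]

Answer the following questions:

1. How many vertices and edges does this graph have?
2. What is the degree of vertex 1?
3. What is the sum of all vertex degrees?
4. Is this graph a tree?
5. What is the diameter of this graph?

Count: 10 vertices, 10 edges.
Vertex 1 has neighbors [0, 6], degree = 2.
Handshaking lemma: 2 * 10 = 20.
A tree on 10 vertices has 9 edges. This graph has 10 edges (1 extra). Not a tree.
Diameter (longest shortest path) = 6.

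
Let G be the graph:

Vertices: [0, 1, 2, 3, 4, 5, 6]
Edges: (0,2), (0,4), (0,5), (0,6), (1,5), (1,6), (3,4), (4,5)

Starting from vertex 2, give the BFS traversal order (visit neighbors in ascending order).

BFS from vertex 2 (neighbors processed in ascending order):
Visit order: 2, 0, 4, 5, 6, 3, 1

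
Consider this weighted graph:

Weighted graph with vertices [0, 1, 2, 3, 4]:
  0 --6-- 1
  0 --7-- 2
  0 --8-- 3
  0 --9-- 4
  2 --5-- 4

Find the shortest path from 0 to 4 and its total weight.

Using Dijkstra's algorithm from vertex 0:
Shortest path: 0 -> 4
Total weight: 9 = 9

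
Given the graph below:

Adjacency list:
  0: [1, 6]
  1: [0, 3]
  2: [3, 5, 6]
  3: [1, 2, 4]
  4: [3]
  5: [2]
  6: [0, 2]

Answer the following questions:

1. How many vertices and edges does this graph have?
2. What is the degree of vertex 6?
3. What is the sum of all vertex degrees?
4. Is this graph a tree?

Count: 7 vertices, 7 edges.
Vertex 6 has neighbors [0, 2], degree = 2.
Handshaking lemma: 2 * 7 = 14.
A tree on 7 vertices has 6 edges. This graph has 7 edges (1 extra). Not a tree.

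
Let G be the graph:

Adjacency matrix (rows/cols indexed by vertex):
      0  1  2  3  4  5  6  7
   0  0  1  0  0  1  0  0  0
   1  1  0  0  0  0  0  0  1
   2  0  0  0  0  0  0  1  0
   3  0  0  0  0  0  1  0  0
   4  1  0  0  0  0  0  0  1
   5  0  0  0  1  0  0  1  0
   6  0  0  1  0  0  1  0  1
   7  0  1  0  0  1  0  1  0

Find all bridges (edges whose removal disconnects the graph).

A bridge is an edge whose removal increases the number of connected components.
Bridges found: (2,6), (3,5), (5,6), (6,7)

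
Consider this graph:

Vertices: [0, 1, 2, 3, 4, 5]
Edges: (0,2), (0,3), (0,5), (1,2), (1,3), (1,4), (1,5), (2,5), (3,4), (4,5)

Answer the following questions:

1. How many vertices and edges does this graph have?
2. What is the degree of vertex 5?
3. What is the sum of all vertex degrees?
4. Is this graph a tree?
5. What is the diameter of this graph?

Count: 6 vertices, 10 edges.
Vertex 5 has neighbors [0, 1, 2, 4], degree = 4.
Handshaking lemma: 2 * 10 = 20.
A tree on 6 vertices has 5 edges. This graph has 10 edges (5 extra). Not a tree.
Diameter (longest shortest path) = 2.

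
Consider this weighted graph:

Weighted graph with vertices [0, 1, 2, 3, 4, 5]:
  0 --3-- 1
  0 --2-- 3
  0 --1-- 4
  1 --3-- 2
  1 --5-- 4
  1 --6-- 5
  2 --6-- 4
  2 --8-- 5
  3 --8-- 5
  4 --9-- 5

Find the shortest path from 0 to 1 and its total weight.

Using Dijkstra's algorithm from vertex 0:
Shortest path: 0 -> 1
Total weight: 3 = 3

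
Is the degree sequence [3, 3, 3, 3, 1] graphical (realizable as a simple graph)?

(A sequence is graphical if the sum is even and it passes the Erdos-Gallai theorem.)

Sum of degrees = 13. Sum is odd, so the sequence is NOT graphical.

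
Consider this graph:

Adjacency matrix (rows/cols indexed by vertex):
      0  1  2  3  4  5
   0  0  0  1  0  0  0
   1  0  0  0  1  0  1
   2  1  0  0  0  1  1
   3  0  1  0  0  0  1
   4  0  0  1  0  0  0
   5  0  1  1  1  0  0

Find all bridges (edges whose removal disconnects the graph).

A bridge is an edge whose removal increases the number of connected components.
Bridges found: (0,2), (2,4), (2,5)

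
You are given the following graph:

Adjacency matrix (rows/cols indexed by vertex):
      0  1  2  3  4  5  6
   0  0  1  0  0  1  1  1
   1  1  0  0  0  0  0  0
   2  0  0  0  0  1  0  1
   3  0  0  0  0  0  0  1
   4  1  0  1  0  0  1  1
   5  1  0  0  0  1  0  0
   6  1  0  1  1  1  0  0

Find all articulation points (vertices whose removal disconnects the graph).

An articulation point is a vertex whose removal disconnects the graph.
Articulation points: [0, 6]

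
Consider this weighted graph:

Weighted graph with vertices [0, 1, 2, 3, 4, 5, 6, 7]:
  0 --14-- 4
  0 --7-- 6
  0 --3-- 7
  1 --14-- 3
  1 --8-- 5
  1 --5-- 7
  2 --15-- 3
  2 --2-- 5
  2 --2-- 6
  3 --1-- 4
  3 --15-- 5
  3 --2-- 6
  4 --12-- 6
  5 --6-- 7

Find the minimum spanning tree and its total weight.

Applying Kruskal's algorithm (sort edges by weight, add if no cycle):
  Add (3,4) w=1
  Add (2,5) w=2
  Add (2,6) w=2
  Add (3,6) w=2
  Add (0,7) w=3
  Add (1,7) w=5
  Add (5,7) w=6
  Skip (0,6) w=7 (creates cycle)
  Skip (1,5) w=8 (creates cycle)
  Skip (4,6) w=12 (creates cycle)
  Skip (0,4) w=14 (creates cycle)
  Skip (1,3) w=14 (creates cycle)
  Skip (2,3) w=15 (creates cycle)
  Skip (3,5) w=15 (creates cycle)
MST weight = 21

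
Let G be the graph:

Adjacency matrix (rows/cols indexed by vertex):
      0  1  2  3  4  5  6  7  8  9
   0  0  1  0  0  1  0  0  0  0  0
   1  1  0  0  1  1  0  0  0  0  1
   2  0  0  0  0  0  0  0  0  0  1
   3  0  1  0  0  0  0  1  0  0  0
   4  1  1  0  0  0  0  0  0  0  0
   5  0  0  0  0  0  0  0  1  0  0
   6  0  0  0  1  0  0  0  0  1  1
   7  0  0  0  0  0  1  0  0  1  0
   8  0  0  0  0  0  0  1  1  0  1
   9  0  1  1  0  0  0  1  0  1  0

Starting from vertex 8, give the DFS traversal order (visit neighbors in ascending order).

DFS from vertex 8 (neighbors processed in ascending order):
Visit order: 8, 6, 3, 1, 0, 4, 9, 2, 7, 5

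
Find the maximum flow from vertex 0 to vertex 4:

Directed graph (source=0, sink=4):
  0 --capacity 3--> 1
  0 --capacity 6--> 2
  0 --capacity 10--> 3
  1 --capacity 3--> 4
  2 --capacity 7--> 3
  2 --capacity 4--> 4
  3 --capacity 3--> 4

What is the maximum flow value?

Computing max flow:
  Flow on (0->1): 3/3
  Flow on (0->2): 4/6
  Flow on (0->3): 3/10
  Flow on (1->4): 3/3
  Flow on (2->4): 4/4
  Flow on (3->4): 3/3
Maximum flow = 10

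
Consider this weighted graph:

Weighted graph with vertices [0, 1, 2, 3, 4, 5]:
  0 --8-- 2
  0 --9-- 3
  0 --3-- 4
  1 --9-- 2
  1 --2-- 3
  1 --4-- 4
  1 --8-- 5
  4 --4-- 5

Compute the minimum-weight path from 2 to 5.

Using Dijkstra's algorithm from vertex 2:
Shortest path: 2 -> 0 -> 4 -> 5
Total weight: 8 + 3 + 4 = 15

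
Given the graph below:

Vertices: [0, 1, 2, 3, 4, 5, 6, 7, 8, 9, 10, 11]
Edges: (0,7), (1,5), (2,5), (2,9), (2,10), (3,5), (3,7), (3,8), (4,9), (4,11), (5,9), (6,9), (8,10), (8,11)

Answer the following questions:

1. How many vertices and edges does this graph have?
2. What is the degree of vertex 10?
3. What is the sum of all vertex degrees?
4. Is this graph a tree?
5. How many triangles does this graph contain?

Count: 12 vertices, 14 edges.
Vertex 10 has neighbors [2, 8], degree = 2.
Handshaking lemma: 2 * 14 = 28.
A tree on 12 vertices has 11 edges. This graph has 14 edges (3 extra). Not a tree.
Number of triangles = 1.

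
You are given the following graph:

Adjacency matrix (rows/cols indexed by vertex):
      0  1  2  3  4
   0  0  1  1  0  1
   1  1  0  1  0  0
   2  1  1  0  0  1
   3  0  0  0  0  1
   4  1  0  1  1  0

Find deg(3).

Vertex 3 has neighbors [4], so deg(3) = 1.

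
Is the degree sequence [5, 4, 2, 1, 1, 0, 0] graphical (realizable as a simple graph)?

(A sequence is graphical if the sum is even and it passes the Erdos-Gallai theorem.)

Sum of degrees = 13. Sum is odd, so the sequence is NOT graphical.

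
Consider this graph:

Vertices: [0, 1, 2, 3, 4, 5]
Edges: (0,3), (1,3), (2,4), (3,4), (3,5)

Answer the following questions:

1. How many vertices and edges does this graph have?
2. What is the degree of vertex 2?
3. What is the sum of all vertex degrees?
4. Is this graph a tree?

Count: 6 vertices, 5 edges.
Vertex 2 has neighbors [4], degree = 1.
Handshaking lemma: 2 * 5 = 10.
A graph is a tree iff it is connected and has exactly n-1 edges. This graph is connected (all 6 vertices in one component) and has 6-1 = 5 edges. It is a tree.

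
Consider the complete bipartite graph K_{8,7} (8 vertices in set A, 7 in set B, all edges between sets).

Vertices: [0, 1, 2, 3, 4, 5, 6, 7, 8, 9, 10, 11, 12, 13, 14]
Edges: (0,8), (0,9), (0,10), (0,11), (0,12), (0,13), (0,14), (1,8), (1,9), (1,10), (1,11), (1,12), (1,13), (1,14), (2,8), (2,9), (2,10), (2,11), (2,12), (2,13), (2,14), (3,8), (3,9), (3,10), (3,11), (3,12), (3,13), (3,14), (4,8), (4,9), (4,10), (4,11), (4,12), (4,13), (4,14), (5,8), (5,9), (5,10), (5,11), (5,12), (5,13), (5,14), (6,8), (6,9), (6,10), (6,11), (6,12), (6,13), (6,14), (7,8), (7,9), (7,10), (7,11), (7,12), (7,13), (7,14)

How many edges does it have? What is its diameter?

K_{8,7} has 8 * 7 = 56 edges.
Any vertex reaches any opposite-side vertex in 1 step; same-side vertices reach in 2 steps via any opposite-side vertex.
Diameter = 2.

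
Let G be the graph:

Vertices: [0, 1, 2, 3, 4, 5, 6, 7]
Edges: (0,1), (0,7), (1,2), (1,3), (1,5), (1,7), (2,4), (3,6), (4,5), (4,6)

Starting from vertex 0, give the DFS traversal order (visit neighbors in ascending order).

DFS from vertex 0 (neighbors processed in ascending order):
Visit order: 0, 1, 2, 4, 5, 6, 3, 7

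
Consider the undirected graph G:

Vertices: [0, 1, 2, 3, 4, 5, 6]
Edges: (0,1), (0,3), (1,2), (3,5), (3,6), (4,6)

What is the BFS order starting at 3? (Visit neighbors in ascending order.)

BFS from vertex 3 (neighbors processed in ascending order):
Visit order: 3, 0, 5, 6, 1, 4, 2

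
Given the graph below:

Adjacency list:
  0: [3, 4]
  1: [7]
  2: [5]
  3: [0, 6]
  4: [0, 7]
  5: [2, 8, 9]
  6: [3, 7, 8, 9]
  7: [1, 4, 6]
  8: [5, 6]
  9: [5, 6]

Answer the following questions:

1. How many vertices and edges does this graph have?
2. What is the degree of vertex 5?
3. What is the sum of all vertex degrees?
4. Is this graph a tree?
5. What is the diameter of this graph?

Count: 10 vertices, 11 edges.
Vertex 5 has neighbors [2, 8, 9], degree = 3.
Handshaking lemma: 2 * 11 = 22.
A tree on 10 vertices has 9 edges. This graph has 11 edges (2 extra). Not a tree.
Diameter (longest shortest path) = 5.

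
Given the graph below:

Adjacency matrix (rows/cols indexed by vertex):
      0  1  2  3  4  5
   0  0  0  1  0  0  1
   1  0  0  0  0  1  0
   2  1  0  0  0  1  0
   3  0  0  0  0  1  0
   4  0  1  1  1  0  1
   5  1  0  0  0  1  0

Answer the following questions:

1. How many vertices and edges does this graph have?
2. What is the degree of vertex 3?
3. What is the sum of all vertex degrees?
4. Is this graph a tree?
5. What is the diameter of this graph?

Count: 6 vertices, 6 edges.
Vertex 3 has neighbors [4], degree = 1.
Handshaking lemma: 2 * 6 = 12.
A tree on 6 vertices has 5 edges. This graph has 6 edges (1 extra). Not a tree.
Diameter (longest shortest path) = 3.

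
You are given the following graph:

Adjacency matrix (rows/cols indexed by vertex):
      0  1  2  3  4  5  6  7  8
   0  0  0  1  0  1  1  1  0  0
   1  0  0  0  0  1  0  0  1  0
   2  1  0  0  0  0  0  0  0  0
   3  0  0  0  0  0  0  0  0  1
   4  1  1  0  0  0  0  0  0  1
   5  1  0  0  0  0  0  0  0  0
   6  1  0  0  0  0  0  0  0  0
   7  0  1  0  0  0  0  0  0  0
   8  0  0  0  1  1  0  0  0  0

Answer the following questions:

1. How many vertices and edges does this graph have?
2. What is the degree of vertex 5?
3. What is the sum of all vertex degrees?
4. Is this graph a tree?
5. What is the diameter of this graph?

Count: 9 vertices, 8 edges.
Vertex 5 has neighbors [0], degree = 1.
Handshaking lemma: 2 * 8 = 16.
A graph is a tree iff it is connected and has exactly n-1 edges. This graph is connected (all 9 vertices in one component) and has 9-1 = 8 edges. It is a tree.
Diameter (longest shortest path) = 4.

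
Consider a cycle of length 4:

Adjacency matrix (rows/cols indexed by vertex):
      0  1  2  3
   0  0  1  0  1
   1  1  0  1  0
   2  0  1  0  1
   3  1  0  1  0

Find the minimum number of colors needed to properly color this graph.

This is an even cycle (C_4). Even cycles are bipartite.
Chromatic number = 2.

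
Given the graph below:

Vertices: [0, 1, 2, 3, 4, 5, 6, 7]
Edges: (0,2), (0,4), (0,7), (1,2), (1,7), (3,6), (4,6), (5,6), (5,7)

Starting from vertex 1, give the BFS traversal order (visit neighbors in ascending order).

BFS from vertex 1 (neighbors processed in ascending order):
Visit order: 1, 2, 7, 0, 5, 4, 6, 3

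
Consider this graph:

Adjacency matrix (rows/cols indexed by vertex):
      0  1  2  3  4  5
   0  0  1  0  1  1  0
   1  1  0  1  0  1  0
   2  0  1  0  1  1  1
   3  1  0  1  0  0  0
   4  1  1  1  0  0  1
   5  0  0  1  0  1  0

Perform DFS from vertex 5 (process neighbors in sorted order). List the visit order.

DFS from vertex 5 (neighbors processed in ascending order):
Visit order: 5, 2, 1, 0, 3, 4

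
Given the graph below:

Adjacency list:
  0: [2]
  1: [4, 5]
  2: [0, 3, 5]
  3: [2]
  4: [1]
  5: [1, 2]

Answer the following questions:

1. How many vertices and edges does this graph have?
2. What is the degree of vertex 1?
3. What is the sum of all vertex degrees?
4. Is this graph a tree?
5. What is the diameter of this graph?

Count: 6 vertices, 5 edges.
Vertex 1 has neighbors [4, 5], degree = 2.
Handshaking lemma: 2 * 5 = 10.
A graph is a tree iff it is connected and has exactly n-1 edges. This graph is connected (all 6 vertices in one component) and has 6-1 = 5 edges. It is a tree.
Diameter (longest shortest path) = 4.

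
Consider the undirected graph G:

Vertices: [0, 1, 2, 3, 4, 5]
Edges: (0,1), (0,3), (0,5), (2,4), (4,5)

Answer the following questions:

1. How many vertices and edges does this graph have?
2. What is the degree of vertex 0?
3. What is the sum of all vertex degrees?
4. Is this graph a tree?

Count: 6 vertices, 5 edges.
Vertex 0 has neighbors [1, 3, 5], degree = 3.
Handshaking lemma: 2 * 5 = 10.
A graph is a tree iff it is connected and has exactly n-1 edges. This graph is connected (all 6 vertices in one component) and has 6-1 = 5 edges. It is a tree.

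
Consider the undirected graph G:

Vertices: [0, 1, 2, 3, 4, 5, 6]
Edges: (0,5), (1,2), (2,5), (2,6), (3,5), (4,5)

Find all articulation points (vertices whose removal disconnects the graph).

An articulation point is a vertex whose removal disconnects the graph.
Articulation points: [2, 5]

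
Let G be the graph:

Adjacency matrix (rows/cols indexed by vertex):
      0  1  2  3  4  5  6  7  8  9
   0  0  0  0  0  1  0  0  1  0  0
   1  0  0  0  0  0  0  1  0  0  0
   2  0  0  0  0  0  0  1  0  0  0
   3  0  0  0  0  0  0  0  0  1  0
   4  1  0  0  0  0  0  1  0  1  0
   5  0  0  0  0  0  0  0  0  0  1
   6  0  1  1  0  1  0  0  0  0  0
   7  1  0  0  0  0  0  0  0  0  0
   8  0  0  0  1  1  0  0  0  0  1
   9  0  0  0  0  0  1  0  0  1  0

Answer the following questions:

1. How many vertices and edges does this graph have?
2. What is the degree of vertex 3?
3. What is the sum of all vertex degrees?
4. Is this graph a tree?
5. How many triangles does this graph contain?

Count: 10 vertices, 9 edges.
Vertex 3 has neighbors [8], degree = 1.
Handshaking lemma: 2 * 9 = 18.
A graph is a tree iff it is connected and has exactly n-1 edges. This graph is connected (all 10 vertices in one component) and has 10-1 = 9 edges. It is a tree.
Number of triangles = 0.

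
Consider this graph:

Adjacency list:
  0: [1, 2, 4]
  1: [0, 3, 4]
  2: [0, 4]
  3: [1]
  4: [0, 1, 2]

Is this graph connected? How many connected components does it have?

Checking connectivity: the graph has 1 connected component(s).
All vertices are reachable from each other. The graph IS connected.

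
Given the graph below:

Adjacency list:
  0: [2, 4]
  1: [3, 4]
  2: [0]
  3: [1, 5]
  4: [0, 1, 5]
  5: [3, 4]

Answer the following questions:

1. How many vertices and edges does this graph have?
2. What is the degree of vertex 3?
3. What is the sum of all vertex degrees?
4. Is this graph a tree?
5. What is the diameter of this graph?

Count: 6 vertices, 6 edges.
Vertex 3 has neighbors [1, 5], degree = 2.
Handshaking lemma: 2 * 6 = 12.
A tree on 6 vertices has 5 edges. This graph has 6 edges (1 extra). Not a tree.
Diameter (longest shortest path) = 4.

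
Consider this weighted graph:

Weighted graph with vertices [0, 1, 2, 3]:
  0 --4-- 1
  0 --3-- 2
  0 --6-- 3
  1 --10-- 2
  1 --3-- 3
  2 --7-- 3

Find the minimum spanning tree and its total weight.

Applying Kruskal's algorithm (sort edges by weight, add if no cycle):
  Add (0,2) w=3
  Add (1,3) w=3
  Add (0,1) w=4
  Skip (0,3) w=6 (creates cycle)
  Skip (2,3) w=7 (creates cycle)
  Skip (1,2) w=10 (creates cycle)
MST weight = 10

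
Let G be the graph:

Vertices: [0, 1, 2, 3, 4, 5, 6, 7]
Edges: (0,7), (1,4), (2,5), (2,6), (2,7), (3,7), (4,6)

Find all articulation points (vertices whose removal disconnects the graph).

An articulation point is a vertex whose removal disconnects the graph.
Articulation points: [2, 4, 6, 7]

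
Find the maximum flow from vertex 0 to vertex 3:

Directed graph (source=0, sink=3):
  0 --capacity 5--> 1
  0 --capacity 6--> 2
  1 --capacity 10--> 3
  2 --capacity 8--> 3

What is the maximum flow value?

Computing max flow:
  Flow on (0->1): 5/5
  Flow on (0->2): 6/6
  Flow on (1->3): 5/10
  Flow on (2->3): 6/8
Maximum flow = 11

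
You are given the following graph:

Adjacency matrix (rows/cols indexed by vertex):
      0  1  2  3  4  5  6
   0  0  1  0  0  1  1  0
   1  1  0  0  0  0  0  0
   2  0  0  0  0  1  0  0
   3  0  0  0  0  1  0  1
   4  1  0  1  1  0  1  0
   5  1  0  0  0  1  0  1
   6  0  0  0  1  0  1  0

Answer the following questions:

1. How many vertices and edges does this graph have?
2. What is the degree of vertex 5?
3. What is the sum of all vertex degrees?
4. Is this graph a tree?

Count: 7 vertices, 8 edges.
Vertex 5 has neighbors [0, 4, 6], degree = 3.
Handshaking lemma: 2 * 8 = 16.
A tree on 7 vertices has 6 edges. This graph has 8 edges (2 extra). Not a tree.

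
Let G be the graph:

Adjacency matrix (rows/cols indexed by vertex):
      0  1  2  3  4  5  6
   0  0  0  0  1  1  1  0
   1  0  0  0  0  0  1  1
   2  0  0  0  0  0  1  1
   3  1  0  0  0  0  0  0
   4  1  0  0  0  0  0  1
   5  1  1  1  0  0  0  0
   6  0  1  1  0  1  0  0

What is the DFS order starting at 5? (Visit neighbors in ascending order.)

DFS from vertex 5 (neighbors processed in ascending order):
Visit order: 5, 0, 3, 4, 6, 1, 2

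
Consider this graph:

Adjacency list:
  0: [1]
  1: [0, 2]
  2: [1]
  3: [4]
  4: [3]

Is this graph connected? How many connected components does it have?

Checking connectivity: the graph has 2 connected component(s).
Components: [[0, 1, 2], [3, 4]]. The graph is NOT connected.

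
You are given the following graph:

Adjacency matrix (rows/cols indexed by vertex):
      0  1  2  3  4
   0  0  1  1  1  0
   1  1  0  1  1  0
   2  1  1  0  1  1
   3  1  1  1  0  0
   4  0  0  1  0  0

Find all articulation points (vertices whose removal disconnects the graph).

An articulation point is a vertex whose removal disconnects the graph.
Articulation points: [2]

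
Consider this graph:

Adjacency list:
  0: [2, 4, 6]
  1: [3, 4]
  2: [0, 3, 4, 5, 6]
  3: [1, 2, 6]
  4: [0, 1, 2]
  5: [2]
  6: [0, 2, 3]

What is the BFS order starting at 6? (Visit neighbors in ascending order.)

BFS from vertex 6 (neighbors processed in ascending order):
Visit order: 6, 0, 2, 3, 4, 5, 1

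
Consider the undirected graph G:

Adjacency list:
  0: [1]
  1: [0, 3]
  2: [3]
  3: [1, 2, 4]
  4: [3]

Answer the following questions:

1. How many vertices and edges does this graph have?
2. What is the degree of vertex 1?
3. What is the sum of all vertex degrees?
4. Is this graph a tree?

Count: 5 vertices, 4 edges.
Vertex 1 has neighbors [0, 3], degree = 2.
Handshaking lemma: 2 * 4 = 8.
A graph is a tree iff it is connected and has exactly n-1 edges. This graph is connected (all 5 vertices in one component) and has 5-1 = 4 edges. It is a tree.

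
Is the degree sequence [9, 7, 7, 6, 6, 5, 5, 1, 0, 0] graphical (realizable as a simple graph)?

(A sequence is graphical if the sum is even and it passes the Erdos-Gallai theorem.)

Sum of degrees = 46. Sum is even but fails Erdos-Gallai. The sequence is NOT graphical.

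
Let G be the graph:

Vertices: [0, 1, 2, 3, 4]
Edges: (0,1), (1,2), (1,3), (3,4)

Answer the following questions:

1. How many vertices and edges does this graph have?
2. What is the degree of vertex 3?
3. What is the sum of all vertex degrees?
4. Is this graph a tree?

Count: 5 vertices, 4 edges.
Vertex 3 has neighbors [1, 4], degree = 2.
Handshaking lemma: 2 * 4 = 8.
A graph is a tree iff it is connected and has exactly n-1 edges. This graph is connected (all 5 vertices in one component) and has 5-1 = 4 edges. It is a tree.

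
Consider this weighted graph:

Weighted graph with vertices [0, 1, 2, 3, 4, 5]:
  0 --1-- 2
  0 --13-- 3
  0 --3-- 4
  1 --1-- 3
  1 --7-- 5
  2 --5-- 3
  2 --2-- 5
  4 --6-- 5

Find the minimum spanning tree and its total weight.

Applying Kruskal's algorithm (sort edges by weight, add if no cycle):
  Add (0,2) w=1
  Add (1,3) w=1
  Add (2,5) w=2
  Add (0,4) w=3
  Add (2,3) w=5
  Skip (4,5) w=6 (creates cycle)
  Skip (1,5) w=7 (creates cycle)
  Skip (0,3) w=13 (creates cycle)
MST weight = 12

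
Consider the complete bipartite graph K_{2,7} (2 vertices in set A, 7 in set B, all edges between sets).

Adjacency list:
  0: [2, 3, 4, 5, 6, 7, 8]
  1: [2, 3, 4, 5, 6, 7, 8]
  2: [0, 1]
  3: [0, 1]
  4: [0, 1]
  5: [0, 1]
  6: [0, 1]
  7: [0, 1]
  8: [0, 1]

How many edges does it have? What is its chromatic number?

K_{2,7} has 2 * 7 = 14 edges.
Bipartite graphs have chromatic number 2 (color each partition differently).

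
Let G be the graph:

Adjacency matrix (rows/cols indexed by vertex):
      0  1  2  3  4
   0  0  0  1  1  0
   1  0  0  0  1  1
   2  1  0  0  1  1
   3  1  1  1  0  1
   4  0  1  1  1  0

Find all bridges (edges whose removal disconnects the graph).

No bridges found. The graph is 2-edge-connected (no single edge removal disconnects it).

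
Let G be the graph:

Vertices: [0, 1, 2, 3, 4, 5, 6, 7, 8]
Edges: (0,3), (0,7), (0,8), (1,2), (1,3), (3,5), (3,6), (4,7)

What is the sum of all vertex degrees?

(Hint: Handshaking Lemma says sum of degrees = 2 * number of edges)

Count edges: 8 edges.
By Handshaking Lemma: sum of degrees = 2 * 8 = 16.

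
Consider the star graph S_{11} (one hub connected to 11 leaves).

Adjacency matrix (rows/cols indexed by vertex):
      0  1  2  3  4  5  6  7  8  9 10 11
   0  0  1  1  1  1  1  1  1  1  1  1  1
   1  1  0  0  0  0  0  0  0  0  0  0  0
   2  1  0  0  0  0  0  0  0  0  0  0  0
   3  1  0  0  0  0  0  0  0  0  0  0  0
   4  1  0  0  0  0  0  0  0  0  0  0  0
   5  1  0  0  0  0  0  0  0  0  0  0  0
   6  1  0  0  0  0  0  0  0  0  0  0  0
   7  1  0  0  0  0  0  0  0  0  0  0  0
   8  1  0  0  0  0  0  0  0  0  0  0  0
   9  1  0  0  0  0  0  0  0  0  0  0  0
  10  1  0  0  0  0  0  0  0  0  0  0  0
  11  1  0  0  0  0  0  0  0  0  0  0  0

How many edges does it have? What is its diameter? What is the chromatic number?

Star graph S_{11}: the hub connects to all 11 leaves.
Edges = 11.
Diameter = 2 (any leaf to hub is 1, leaf to leaf through hub is 2).
Star graphs are bipartite (hub vs leaves), so chromatic number = 2.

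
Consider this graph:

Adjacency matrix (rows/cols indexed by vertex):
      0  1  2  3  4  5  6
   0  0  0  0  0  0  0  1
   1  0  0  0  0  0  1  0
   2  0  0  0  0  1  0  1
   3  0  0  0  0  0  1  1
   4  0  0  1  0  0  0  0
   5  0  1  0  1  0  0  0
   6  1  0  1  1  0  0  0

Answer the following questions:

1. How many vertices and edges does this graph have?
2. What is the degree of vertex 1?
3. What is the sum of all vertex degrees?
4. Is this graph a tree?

Count: 7 vertices, 6 edges.
Vertex 1 has neighbors [5], degree = 1.
Handshaking lemma: 2 * 6 = 12.
A graph is a tree iff it is connected and has exactly n-1 edges. This graph is connected (all 7 vertices in one component) and has 7-1 = 6 edges. It is a tree.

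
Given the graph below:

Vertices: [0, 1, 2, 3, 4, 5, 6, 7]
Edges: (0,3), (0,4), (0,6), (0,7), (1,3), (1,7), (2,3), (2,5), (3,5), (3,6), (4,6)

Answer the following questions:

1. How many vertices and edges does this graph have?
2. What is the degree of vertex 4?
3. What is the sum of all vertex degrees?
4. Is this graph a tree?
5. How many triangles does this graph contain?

Count: 8 vertices, 11 edges.
Vertex 4 has neighbors [0, 6], degree = 2.
Handshaking lemma: 2 * 11 = 22.
A tree on 8 vertices has 7 edges. This graph has 11 edges (4 extra). Not a tree.
Number of triangles = 3.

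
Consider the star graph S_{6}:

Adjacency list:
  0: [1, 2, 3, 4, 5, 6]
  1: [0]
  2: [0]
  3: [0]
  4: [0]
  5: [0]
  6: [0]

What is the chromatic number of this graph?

S_{6} has one hub adjacent to 6 leaves; leaves are pairwise non-adjacent.
Color the hub 0 and every leaf 1.
Chromatic number = 2.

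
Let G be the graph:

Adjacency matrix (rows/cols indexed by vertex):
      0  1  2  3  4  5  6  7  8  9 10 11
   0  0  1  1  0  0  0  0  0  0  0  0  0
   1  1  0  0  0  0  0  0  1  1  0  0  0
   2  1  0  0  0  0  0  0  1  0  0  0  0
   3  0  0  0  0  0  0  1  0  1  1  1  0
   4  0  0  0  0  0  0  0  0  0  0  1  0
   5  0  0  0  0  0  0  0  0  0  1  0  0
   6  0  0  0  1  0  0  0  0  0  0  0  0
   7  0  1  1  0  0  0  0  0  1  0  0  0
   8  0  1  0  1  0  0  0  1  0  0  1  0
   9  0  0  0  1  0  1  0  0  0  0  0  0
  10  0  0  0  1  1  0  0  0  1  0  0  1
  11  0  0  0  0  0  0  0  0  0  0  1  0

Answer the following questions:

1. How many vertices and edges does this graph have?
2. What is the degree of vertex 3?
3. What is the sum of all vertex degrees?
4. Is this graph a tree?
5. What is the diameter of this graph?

Count: 12 vertices, 14 edges.
Vertex 3 has neighbors [6, 8, 9, 10], degree = 4.
Handshaking lemma: 2 * 14 = 28.
A tree on 12 vertices has 11 edges. This graph has 14 edges (3 extra). Not a tree.
Diameter (longest shortest path) = 5.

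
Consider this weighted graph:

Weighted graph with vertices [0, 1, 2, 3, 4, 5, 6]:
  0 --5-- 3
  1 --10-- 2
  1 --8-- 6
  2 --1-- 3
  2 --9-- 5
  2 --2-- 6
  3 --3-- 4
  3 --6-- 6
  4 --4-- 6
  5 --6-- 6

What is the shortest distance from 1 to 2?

Using Dijkstra's algorithm from vertex 1:
Shortest path: 1 -> 2
Total weight: 10 = 10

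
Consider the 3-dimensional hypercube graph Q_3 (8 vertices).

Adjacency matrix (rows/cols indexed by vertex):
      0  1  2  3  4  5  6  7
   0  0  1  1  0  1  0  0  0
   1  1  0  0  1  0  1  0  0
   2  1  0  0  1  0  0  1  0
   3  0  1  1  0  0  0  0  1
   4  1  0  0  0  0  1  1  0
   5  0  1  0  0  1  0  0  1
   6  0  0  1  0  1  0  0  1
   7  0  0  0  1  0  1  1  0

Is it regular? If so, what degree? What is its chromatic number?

In Q_3, every vertex has exactly 3 neighbors (flip one of 3 bits), so it is 3-regular.
Q_3 is bipartite (partition by bit-parity), so chromatic number = 2.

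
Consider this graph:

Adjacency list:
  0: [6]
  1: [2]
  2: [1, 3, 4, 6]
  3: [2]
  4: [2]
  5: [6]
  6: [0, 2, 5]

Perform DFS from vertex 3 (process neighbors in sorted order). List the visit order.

DFS from vertex 3 (neighbors processed in ascending order):
Visit order: 3, 2, 1, 4, 6, 0, 5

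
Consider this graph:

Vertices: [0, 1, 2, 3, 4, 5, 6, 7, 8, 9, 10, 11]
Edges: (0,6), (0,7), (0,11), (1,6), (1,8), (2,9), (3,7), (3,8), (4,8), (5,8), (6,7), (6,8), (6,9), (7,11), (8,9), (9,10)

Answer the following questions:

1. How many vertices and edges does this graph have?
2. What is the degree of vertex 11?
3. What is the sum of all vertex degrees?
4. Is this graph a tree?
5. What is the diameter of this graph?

Count: 12 vertices, 16 edges.
Vertex 11 has neighbors [0, 7], degree = 2.
Handshaking lemma: 2 * 16 = 32.
A tree on 12 vertices has 11 edges. This graph has 16 edges (5 extra). Not a tree.
Diameter (longest shortest path) = 4.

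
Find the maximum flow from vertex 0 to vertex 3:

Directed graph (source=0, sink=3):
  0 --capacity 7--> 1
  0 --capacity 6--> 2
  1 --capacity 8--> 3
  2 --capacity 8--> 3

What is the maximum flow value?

Computing max flow:
  Flow on (0->1): 7/7
  Flow on (0->2): 6/6
  Flow on (1->3): 7/8
  Flow on (2->3): 6/8
Maximum flow = 13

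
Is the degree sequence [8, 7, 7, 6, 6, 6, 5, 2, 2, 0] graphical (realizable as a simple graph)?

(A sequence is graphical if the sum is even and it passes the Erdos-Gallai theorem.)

Sum of degrees = 49. Sum is odd, so the sequence is NOT graphical.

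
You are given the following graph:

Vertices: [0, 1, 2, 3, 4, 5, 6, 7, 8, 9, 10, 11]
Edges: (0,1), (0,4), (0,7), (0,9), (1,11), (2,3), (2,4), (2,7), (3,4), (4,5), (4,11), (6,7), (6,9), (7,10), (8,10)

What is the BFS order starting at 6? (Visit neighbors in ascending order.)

BFS from vertex 6 (neighbors processed in ascending order):
Visit order: 6, 7, 9, 0, 2, 10, 1, 4, 3, 8, 11, 5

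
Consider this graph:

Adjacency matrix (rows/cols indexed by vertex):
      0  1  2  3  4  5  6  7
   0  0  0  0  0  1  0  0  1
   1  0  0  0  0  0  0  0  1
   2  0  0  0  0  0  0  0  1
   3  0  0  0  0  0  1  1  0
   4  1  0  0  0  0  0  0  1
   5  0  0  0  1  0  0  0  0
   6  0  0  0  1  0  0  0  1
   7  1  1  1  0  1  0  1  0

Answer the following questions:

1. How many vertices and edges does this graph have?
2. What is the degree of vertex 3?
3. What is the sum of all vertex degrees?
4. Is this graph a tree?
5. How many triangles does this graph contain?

Count: 8 vertices, 8 edges.
Vertex 3 has neighbors [5, 6], degree = 2.
Handshaking lemma: 2 * 8 = 16.
A tree on 8 vertices has 7 edges. This graph has 8 edges (1 extra). Not a tree.
Number of triangles = 1.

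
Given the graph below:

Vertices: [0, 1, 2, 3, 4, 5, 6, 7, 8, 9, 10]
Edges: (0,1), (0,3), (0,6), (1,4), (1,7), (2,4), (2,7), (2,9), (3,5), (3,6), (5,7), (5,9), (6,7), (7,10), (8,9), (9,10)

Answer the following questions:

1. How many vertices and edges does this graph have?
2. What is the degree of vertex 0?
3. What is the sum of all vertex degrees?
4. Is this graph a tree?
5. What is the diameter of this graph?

Count: 11 vertices, 16 edges.
Vertex 0 has neighbors [1, 3, 6], degree = 3.
Handshaking lemma: 2 * 16 = 32.
A tree on 11 vertices has 10 edges. This graph has 16 edges (6 extra). Not a tree.
Diameter (longest shortest path) = 4.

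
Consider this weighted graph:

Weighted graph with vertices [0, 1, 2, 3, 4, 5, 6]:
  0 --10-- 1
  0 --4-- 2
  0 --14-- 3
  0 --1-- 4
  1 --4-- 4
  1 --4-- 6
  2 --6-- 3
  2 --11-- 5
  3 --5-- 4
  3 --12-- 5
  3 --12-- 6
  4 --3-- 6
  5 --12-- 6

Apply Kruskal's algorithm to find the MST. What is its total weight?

Applying Kruskal's algorithm (sort edges by weight, add if no cycle):
  Add (0,4) w=1
  Add (4,6) w=3
  Add (0,2) w=4
  Add (1,4) w=4
  Skip (1,6) w=4 (creates cycle)
  Add (3,4) w=5
  Skip (2,3) w=6 (creates cycle)
  Skip (0,1) w=10 (creates cycle)
  Add (2,5) w=11
  Skip (3,6) w=12 (creates cycle)
  Skip (3,5) w=12 (creates cycle)
  Skip (5,6) w=12 (creates cycle)
  Skip (0,3) w=14 (creates cycle)
MST weight = 28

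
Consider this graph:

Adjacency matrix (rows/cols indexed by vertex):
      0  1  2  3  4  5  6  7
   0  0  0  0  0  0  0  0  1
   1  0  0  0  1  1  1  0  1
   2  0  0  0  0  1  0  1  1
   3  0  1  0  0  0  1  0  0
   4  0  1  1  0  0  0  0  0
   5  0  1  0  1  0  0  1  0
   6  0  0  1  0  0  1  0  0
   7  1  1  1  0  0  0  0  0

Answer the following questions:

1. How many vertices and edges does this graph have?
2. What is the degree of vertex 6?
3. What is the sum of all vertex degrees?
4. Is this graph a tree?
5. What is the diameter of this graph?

Count: 8 vertices, 10 edges.
Vertex 6 has neighbors [2, 5], degree = 2.
Handshaking lemma: 2 * 10 = 20.
A tree on 8 vertices has 7 edges. This graph has 10 edges (3 extra). Not a tree.
Diameter (longest shortest path) = 3.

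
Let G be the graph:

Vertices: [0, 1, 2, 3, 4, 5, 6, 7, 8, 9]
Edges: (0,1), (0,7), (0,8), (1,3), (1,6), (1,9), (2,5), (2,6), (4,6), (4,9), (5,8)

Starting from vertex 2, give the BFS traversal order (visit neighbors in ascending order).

BFS from vertex 2 (neighbors processed in ascending order):
Visit order: 2, 5, 6, 8, 1, 4, 0, 3, 9, 7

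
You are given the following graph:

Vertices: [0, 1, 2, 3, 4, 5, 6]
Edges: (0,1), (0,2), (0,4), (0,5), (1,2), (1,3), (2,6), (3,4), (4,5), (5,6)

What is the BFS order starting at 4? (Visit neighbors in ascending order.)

BFS from vertex 4 (neighbors processed in ascending order):
Visit order: 4, 0, 3, 5, 1, 2, 6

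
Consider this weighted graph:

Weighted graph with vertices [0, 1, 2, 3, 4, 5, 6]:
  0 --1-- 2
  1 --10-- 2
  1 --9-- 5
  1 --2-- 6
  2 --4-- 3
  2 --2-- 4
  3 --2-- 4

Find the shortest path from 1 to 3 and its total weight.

Using Dijkstra's algorithm from vertex 1:
Shortest path: 1 -> 2 -> 3
Total weight: 10 + 4 = 14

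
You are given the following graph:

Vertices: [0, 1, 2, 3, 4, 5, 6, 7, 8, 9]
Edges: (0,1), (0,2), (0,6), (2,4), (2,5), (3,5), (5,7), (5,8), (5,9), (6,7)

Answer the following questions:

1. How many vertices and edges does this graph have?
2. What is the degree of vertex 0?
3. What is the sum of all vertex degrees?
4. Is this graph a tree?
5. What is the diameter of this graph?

Count: 10 vertices, 10 edges.
Vertex 0 has neighbors [1, 2, 6], degree = 3.
Handshaking lemma: 2 * 10 = 20.
A tree on 10 vertices has 9 edges. This graph has 10 edges (1 extra). Not a tree.
Diameter (longest shortest path) = 4.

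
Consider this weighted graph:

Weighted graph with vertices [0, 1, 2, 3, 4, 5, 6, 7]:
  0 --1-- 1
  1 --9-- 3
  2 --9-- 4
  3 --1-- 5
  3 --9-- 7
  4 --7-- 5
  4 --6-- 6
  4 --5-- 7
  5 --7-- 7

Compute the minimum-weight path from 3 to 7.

Using Dijkstra's algorithm from vertex 3:
Shortest path: 3 -> 5 -> 7
Total weight: 1 + 7 = 8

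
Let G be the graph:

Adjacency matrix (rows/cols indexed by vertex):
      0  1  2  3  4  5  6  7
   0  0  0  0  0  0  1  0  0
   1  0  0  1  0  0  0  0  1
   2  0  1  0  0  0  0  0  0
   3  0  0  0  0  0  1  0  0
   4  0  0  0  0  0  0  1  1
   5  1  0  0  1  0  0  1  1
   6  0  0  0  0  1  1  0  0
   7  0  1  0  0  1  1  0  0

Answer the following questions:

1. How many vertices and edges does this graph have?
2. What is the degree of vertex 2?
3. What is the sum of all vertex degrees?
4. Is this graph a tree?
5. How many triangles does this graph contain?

Count: 8 vertices, 8 edges.
Vertex 2 has neighbors [1], degree = 1.
Handshaking lemma: 2 * 8 = 16.
A tree on 8 vertices has 7 edges. This graph has 8 edges (1 extra). Not a tree.
Number of triangles = 0.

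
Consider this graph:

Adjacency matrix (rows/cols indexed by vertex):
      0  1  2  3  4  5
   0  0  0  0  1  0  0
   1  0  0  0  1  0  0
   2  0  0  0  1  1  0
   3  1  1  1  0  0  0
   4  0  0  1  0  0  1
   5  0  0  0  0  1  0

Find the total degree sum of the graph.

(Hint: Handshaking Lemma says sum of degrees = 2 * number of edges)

Count edges: 5 edges.
By Handshaking Lemma: sum of degrees = 2 * 5 = 10.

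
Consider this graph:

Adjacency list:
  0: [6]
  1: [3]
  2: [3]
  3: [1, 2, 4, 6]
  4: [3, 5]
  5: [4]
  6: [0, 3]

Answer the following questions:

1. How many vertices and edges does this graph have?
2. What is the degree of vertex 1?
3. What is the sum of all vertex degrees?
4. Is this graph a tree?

Count: 7 vertices, 6 edges.
Vertex 1 has neighbors [3], degree = 1.
Handshaking lemma: 2 * 6 = 12.
A graph is a tree iff it is connected and has exactly n-1 edges. This graph is connected (all 7 vertices in one component) and has 7-1 = 6 edges. It is a tree.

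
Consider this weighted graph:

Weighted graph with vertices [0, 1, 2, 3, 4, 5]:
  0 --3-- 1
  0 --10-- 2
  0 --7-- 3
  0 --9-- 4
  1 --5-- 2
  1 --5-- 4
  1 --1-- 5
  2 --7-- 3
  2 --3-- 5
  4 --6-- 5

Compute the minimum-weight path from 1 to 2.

Using Dijkstra's algorithm from vertex 1:
Shortest path: 1 -> 5 -> 2
Total weight: 1 + 3 = 4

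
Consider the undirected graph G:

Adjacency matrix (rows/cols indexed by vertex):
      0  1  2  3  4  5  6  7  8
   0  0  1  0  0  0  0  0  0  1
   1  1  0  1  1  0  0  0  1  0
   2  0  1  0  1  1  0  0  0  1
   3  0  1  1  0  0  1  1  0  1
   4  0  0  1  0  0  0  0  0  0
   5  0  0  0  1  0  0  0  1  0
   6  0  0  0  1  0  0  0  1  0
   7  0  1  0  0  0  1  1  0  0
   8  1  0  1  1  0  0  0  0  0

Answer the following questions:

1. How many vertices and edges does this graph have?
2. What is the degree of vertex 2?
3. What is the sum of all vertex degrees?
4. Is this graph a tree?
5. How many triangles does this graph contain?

Count: 9 vertices, 13 edges.
Vertex 2 has neighbors [1, 3, 4, 8], degree = 4.
Handshaking lemma: 2 * 13 = 26.
A tree on 9 vertices has 8 edges. This graph has 13 edges (5 extra). Not a tree.
Number of triangles = 2.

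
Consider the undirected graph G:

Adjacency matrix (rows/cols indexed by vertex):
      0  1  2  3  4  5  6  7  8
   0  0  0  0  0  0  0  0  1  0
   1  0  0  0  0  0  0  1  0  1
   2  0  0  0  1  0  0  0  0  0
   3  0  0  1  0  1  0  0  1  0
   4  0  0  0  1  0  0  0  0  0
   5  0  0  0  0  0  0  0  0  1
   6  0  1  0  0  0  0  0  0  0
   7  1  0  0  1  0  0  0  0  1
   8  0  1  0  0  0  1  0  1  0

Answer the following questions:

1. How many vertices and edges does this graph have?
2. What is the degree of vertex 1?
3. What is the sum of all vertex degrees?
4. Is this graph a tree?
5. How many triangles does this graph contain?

Count: 9 vertices, 8 edges.
Vertex 1 has neighbors [6, 8], degree = 2.
Handshaking lemma: 2 * 8 = 16.
A graph is a tree iff it is connected and has exactly n-1 edges. This graph is connected (all 9 vertices in one component) and has 9-1 = 8 edges. It is a tree.
Number of triangles = 0.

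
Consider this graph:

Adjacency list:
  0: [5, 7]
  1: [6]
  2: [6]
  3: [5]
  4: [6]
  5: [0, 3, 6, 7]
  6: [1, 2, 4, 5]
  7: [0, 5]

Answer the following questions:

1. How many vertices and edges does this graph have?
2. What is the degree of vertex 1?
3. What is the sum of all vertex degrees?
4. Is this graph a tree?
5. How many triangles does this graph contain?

Count: 8 vertices, 8 edges.
Vertex 1 has neighbors [6], degree = 1.
Handshaking lemma: 2 * 8 = 16.
A tree on 8 vertices has 7 edges. This graph has 8 edges (1 extra). Not a tree.
Number of triangles = 1.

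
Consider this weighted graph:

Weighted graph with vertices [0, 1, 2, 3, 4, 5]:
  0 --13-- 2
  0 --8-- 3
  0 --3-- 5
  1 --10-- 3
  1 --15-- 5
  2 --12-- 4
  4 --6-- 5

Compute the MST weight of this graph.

Applying Kruskal's algorithm (sort edges by weight, add if no cycle):
  Add (0,5) w=3
  Add (4,5) w=6
  Add (0,3) w=8
  Add (1,3) w=10
  Add (2,4) w=12
  Skip (0,2) w=13 (creates cycle)
  Skip (1,5) w=15 (creates cycle)
MST weight = 39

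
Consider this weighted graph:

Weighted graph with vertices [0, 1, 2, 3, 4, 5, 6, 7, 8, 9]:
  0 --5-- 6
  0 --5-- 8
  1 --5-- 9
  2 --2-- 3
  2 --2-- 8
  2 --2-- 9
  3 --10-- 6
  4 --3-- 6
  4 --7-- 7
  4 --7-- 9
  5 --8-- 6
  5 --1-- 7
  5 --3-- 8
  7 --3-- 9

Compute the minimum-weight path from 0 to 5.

Using Dijkstra's algorithm from vertex 0:
Shortest path: 0 -> 8 -> 5
Total weight: 5 + 3 = 8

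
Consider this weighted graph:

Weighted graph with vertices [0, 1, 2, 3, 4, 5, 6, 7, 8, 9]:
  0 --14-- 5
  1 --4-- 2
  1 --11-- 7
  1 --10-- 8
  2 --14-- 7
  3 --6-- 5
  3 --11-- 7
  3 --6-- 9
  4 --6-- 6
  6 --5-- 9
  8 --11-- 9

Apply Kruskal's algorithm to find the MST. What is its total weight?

Applying Kruskal's algorithm (sort edges by weight, add if no cycle):
  Add (1,2) w=4
  Add (6,9) w=5
  Add (3,9) w=6
  Add (3,5) w=6
  Add (4,6) w=6
  Add (1,8) w=10
  Add (1,7) w=11
  Add (3,7) w=11
  Skip (8,9) w=11 (creates cycle)
  Add (0,5) w=14
  Skip (2,7) w=14 (creates cycle)
MST weight = 73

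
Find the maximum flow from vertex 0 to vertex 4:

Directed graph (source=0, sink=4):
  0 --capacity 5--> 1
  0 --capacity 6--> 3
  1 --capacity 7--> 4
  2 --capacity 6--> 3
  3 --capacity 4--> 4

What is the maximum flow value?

Computing max flow:
  Flow on (0->1): 5/5
  Flow on (0->3): 4/6
  Flow on (1->4): 5/7
  Flow on (3->4): 4/4
Maximum flow = 9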